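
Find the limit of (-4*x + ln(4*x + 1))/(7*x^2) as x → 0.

Direct substitution gives 0/0.
Apply L'Hôpital: lim (-4 + 4/(4*x + 1))/(14*x), still 0/0.
After 2 applications of L'Hôpital's rule the quotient is (-16/(4*x + 1)^2)/(14); substituting x = 0 gives -8/7.

-8/7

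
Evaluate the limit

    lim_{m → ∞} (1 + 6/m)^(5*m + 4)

Let L be the limit and take ln: ln L = lim (5m + 4)·ln(1 + 6/m) = lim (5m + 4)·(6/m + O(1/m²)) = 30.
Hence L = e^(30).

e^(30)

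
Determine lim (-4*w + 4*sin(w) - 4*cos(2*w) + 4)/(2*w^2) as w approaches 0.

4

Substitution gives 0/0; apply L'Hôpital's rule 2 times.
After differentiating numerator and denominator 2 times the quotient is (-4*sin(w) + 16*cos(2*w))/(4); at w = 0 this is 4.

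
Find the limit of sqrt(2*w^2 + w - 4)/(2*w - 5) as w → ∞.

For large |w|, √(2*w^2 + w - 4) ≈ √2·|w| and the denominator ≈ 2w.
Since w → +∞, |w| = w, giving √2/(2) = √(2)/2.

√(2)/2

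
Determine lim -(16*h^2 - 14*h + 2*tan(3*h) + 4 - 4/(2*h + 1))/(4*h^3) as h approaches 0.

Substitution gives 0/0; apply L'Hôpital's rule 3 times.
After differentiating numerator and denominator 3 times the quotient is (324*tan(3*h)^2/cos(3*h)^2 + 108/cos(3*h)^2 + 192/(2*h + 1)^4)/(-24); at h = 0 this is -25/2.

-25/2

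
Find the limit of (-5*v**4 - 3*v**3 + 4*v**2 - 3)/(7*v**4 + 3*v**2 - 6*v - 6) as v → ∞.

Numerator and denominator both have degree 4.
Dividing every term by v^4, all lower-order terms vanish and the limit is the ratio of leading coefficients, -5/(7) = -5/7.

-5/7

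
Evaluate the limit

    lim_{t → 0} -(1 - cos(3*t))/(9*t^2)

Substitution gives 0/0.
Use (1 − cos u)/u² → 1/2 with u = 3t: the limit is 3²/(2·(-9)) = -1/2.

-1/2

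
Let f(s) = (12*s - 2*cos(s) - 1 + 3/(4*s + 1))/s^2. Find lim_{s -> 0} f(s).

49

Substitution gives 0/0 (the numerator vanishes to order 2).
Expand each term to order s^2: the coefficient of s^2 in -2·cos(s) is 1 and in 3·1/(1 + 4s) is 48.
Lower-order terms cancel with the polynomial part, so the numerator is (49)·s^2 + o(s^2), and the limit is (49)/(1) = 49.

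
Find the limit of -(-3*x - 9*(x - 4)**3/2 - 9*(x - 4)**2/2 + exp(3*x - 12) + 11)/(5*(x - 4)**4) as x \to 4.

-27/40

Direct substitution gives 0/0.
Apply L'Hôpital: lim (-9*x - 27*(x - 4)^2/2 + 3*e^(3*x - 12) + 33)/(-20*(x - 4)^3), still 0/0.
Apply L'Hôpital: lim (-27*x + 9*e^(3*x - 12) + 99)/(-60*(x - 4)^2), still 0/0.
Apply L'Hôpital: lim (27*e^(3*x - 12) - 27)/(480 - 120*x), still 0/0.
After 4 applications of L'Hôpital's rule the quotient is (81*e^(3*x - 12))/(-120); substituting x = 4 gives -27/40.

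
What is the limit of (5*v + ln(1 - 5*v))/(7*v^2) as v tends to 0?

Direct substitution gives 0/0.
Apply L'Hôpital: lim (5 - 5/(1 - 5*v))/(14*v), still 0/0.
After 2 applications of L'Hôpital's rule the quotient is (-25/(1 - 5*v)^2)/(14); substituting v = 0 gives -25/14.

-25/14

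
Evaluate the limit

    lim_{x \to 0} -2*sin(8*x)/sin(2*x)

-8

Substitution gives 0/0.
Divide numerator and denominator by x: sin(8x)/x → 8 and sin(2x)/x → 2, so the limit is -2·8/2 = -8.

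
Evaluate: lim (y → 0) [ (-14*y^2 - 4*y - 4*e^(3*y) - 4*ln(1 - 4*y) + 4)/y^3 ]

Substitution gives 0/0; apply L'Hôpital's rule 3 times.
After differentiating numerator and denominator 3 times the quotient is (-108*e^(3*y) - 512/(4*y - 1)^3)/(6); at y = 0 this is 202/3.

202/3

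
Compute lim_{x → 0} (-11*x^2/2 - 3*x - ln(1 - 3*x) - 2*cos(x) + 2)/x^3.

Substitution gives 0/0 (the numerator vanishes to order 3).
Expand each term to order x^3: the coefficient of x^3 in −ln(1 - 3x) is 9 and in -2·cos(x) is 0.
Lower-order terms cancel with the polynomial part, so the numerator is (9)·x^3 + o(x^3), and the limit is (9)/(1) = 9.

9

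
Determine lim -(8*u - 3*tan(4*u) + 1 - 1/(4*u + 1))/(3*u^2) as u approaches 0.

16/3

Substitution gives 0/0; apply L'Hôpital's rule 2 times.
After differentiating numerator and denominator 2 times the quotient is (-96*tan(4*u)/cos(4*u)^2 - 32/(4*u + 1)^3)/(-6); at u = 0 this is 16/3.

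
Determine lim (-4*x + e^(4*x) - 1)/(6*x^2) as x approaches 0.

4/3

Direct substitution gives 0/0.
Apply L'Hôpital: lim (4*e^(4*x) - 4)/(12*x), still 0/0.
After 2 applications of L'Hôpital's rule the quotient is (16*e^(4*x))/(12); substituting x = 0 gives 4/3.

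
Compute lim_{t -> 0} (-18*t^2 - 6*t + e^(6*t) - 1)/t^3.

Direct substitution gives 0/0.
Apply L'Hôpital: lim (-36*t + 6*e^(6*t) - 6)/(3*t^2), still 0/0.
Apply L'Hôpital: lim (36*e^(6*t) - 36)/(6*t), still 0/0.
After 3 applications of L'Hôpital's rule the quotient is (216*e^(6*t))/(6); substituting t = 0 gives 36.

36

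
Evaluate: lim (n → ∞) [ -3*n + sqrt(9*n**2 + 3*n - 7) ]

1/2

This has the form ∞ − ∞. Multiply and divide by the conjugate √(9*n^2 + 3*n - 7) + 3n.
That gives (3n - 7) / (√(9*n^2 + 3*n - 7) + 3n).
Divide numerator and denominator by n: the limit is 3/(2·3) = 1/2.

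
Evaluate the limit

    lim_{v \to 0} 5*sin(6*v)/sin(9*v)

10/3

Substitution gives 0/0.
Divide numerator and denominator by v: sin(6v)/v → 6 and sin(9v)/v → 9, so the limit is 5·6/9 = 10/3.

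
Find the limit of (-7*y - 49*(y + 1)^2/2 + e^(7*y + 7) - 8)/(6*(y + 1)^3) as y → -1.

343/36

Direct substitution gives 0/0.
Apply L'Hôpital: lim (-49*y + 7*e^(7*y + 7) - 56)/(18*(y + 1)^2), still 0/0.
Apply L'Hôpital: lim (49*e^(7*y + 7) - 49)/(36*y + 36), still 0/0.
After 3 applications of L'Hôpital's rule the quotient is (343*e^(7*y + 7))/(36); substituting y = -1 gives 343/36.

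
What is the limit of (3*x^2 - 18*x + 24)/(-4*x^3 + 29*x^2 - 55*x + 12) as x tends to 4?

Direct substitution gives 0/0, so factor. Both numerator and denominator have (x - 4) as a factor.
After cancelling, the expression reduces to (3*x - 6)/(-4*x^2 + 13*x - 3).
Substituting x = 4 gives -2/5.

-2/5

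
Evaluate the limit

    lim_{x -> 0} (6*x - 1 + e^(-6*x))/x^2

18

Direct substitution gives 0/0.
Apply L'Hôpital: lim (6 - 6*e^(-6*x))/(2*x), still 0/0.
After 2 applications of L'Hôpital's rule the quotient is (36*e^(-6*x))/(2); substituting x = 0 gives 18.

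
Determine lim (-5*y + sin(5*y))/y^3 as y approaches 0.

-125/6

Direct substitution gives 0/0.
Apply L'Hôpital: lim (5*cos(5*y) - 5)/(3*y^2), still 0/0.
Apply L'Hôpital: lim (-25*sin(5*y))/(6*y), still 0/0.
After 3 applications of L'Hôpital's rule the quotient is (-125*cos(5*y))/(6); substituting y = 0 gives -125/6.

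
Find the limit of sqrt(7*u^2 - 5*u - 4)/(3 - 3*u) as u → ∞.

For large |u|, √(7*u^2 - 5*u - 4) ≈ √7·|u| and the denominator ≈ -3u.
Since u → +∞, |u| = u, giving √7/(-3) = -√(7)/3.

-√(7)/3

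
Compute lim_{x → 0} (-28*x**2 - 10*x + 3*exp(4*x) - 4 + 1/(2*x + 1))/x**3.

Substitution gives 0/0 (the numerator vanishes to order 3).
Expand each term to order x^3: the coefficient of x^3 in 3·e^(4x) is 32 and in 1/(1 + 2x) is -8.
Lower-order terms cancel with the polynomial part, so the numerator is (24)·x^3 + o(x^3), and the limit is (24)/(1) = 24.

24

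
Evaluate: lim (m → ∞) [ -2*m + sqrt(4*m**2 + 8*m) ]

An ∞ − ∞ form. Rationalising with the conjugate, the difference becomes (8m) / (√(4*m^2 + 8*m) + 2m).
For large m the denominator behaves like 2·2m, so the quotient tends to 8/4 = 2.

2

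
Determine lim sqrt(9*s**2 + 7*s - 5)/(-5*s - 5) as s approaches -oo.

For large |s|, √(9*s^2 + 7*s - 5) ≈ √9·|s| and the denominator ≈ -5s.
Since s → −∞, |s| = −s, giving −√9/(-5) = 3/5.

3/5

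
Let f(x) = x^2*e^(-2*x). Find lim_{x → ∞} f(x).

Write as x^2/e^{2x}, an ∞/∞ form.
Exponential growth dominates any polynomial, so repeated L'Hôpital (or the standard result) gives 0.

0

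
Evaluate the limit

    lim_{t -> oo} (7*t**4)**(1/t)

Base → ∞ and exponent → 0: an ∞^0 form.
Take logs: (1/t)·ln(7·t^4) = (ln 7 + 4·ln t)/t → 0.
So the limit is e^0 = 1.

1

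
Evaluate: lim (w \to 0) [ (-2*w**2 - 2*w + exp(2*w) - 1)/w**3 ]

Direct substitution gives 0/0.
Apply L'Hôpital: lim (-4*w + 2*e^(2*w) - 2)/(3*w^2), still 0/0.
Apply L'Hôpital: lim (4*e^(2*w) - 4)/(6*w), still 0/0.
After 3 applications of L'Hôpital's rule the quotient is (8*e^(2*w))/(6); substituting w = 0 gives 4/3.

4/3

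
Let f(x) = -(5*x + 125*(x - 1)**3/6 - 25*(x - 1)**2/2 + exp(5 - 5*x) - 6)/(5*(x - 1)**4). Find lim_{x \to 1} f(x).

-125/24

Direct substitution gives 0/0.
Apply L'Hôpital: lim (-25*x + 125*(x - 1)^2/2 - 5*e^(5 - 5*x) + 30)/(-20*(x - 1)^3), still 0/0.
Apply L'Hôpital: lim (125*x + 25*e^(5 - 5*x) - 150)/(-60*(x - 1)^2), still 0/0.
Apply L'Hôpital: lim (125 - 125*e^(5 - 5*x))/(120 - 120*x), still 0/0.
After 4 applications of L'Hôpital's rule the quotient is (625*e^(5 - 5*x))/(-120); substituting x = 1 gives -125/24.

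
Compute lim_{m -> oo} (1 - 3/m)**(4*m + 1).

Let L be the limit and take ln: ln L = lim (4m + 1)·ln(1 - 3/m) = lim (4m + 1)·(-3/m + O(1/m²)) = -12.
Hence L = e^(-12).

e^(-12)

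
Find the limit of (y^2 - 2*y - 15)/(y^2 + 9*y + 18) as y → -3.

-8/3

Direct substitution gives 0/0, so factor. Both numerator and denominator have (y + 3) as a factor.
After cancelling, the expression reduces to (y - 5)/(y + 6).
Substituting y = -3 gives -8/3.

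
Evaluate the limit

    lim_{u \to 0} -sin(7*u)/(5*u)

Substitution gives 0/0.
Write it as (7/(-5))·sin(7u)/(7u); since sin(θ)/θ → 1, the limit is -7/5.

-7/5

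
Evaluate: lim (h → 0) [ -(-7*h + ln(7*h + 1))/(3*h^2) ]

Direct substitution gives 0/0.
Apply L'Hôpital: lim (-7 + 7/(7*h + 1))/(-6*h), still 0/0.
After 2 applications of L'Hôpital's rule the quotient is (-49/(7*h + 1)^2)/(-6); substituting h = 0 gives 49/6.

49/6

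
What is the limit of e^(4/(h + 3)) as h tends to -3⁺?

∞

As h → -3⁺, 4/(h + 3) → +∞, so e^(4/(h + 3)) → ∞.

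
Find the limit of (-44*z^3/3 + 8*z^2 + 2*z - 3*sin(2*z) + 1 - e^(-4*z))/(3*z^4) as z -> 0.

Substitution gives 0/0; apply L'Hôpital's rule 4 times.
After differentiating numerator and denominator 4 times the quotient is (-48*sin(2*z) - 256*e^(-4*z))/(72); at z = 0 this is -32/9.

-32/9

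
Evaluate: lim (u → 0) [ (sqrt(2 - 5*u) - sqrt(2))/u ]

A 0/0 form; rationalise with √(2 - 5u) + √2. This collapses the numerator to -5u, leaving -5/(√(2 - 5u) + √2) → -5/(2√2) = -5*√(2)/4.

-5*√(2)/4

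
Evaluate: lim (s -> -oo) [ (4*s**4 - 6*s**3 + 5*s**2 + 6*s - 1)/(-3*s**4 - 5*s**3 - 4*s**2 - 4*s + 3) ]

Numerator and denominator both have degree 4.
Dividing every term by s^4, all lower-order terms vanish and the limit is the ratio of leading coefficients, 4/(-3) = -4/3.

-4/3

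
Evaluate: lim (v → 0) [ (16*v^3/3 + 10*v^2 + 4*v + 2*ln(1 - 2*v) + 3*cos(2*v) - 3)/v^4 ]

Substitution gives 0/0; apply L'Hôpital's rule 4 times.
After differentiating numerator and denominator 4 times the quotient is (48*cos(2*v) - 192/(2*v - 1)^4)/(24); at v = 0 this is -6.

-6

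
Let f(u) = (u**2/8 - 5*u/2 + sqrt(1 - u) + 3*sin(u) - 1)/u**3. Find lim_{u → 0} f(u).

-9/16

Substitution gives 0/0 (the numerator vanishes to order 3).
Expand each term to order u^3: the coefficient of u^3 in 3·sin(u) is -1/2 and in √(1 - u) is -1/16.
Lower-order terms cancel with the polynomial part, so the numerator is (-9/16)·u^3 + o(u^3), and the limit is (-9/16)/(1) = -9/16.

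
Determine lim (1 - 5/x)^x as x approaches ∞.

e^(-5)

Write it as [(1 - 5/x)^x]^(1) · (1 - 5/x)^(0). The bracketed term tends to e^(-5) and the second factor to 1, so the limit is e^(-5).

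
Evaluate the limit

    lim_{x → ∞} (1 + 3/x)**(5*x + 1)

Write it as [(1 + 3/x)^x]^(5) · (1 + 3/x)^(1). The bracketed term tends to e^(3) and the second factor to 1, so the limit is e^(15).

e^(15)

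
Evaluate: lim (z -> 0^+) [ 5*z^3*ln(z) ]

0

This is a 0·(−∞) form. Rewrite as 5·ln(z) / z^(−3) and apply L'Hôpital:
the derivative quotient is 5·(1/z) / (−3·z^(−4)) = (-5/3)·z^3 → 0.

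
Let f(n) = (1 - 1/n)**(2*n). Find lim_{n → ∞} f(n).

The base → 1 and the exponent → ∞: a 1^∞ form.
Take logarithms: (2n)·ln(1 - 1/n). Since ln(1+u) ~ u for small u, this behaves like (2n)·(-1/n) → -2.
So the limit is e^(-2).

e^(-2)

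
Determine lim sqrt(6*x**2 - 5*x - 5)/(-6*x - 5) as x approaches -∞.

√(6)/6

For large |x|, √(6*x^2 - 5*x - 5) ≈ √6·|x| and the denominator ≈ -6x.
Since x → −∞, |x| = −x, giving −√6/(-6) = √(6)/6.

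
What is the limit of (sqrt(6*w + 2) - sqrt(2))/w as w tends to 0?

3*√(2)/2

A 0/0 form; rationalise with √(2 + 6w) + √2. This collapses the numerator to 6w, leaving 6/(√(2 + 6w) + √2) → 6/(2√2) = 3*√(2)/2.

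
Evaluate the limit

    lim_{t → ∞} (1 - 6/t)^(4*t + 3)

Let L be the limit and take ln: ln L = lim (4t + 3)·ln(1 - 6/t) = lim (4t + 3)·(-6/t + O(1/t²)) = -24.
Hence L = e^(-24).

e^(-24)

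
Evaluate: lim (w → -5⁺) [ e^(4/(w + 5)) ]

∞

As w → -5⁺, 4/(w + 5) → +∞, so e^(4/(w + 5)) → ∞.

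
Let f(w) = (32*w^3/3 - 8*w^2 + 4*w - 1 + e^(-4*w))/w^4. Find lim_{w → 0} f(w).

Direct substitution gives 0/0.
Apply L'Hôpital: lim (32*w^2 - 16*w + 4 - 4*e^(-4*w))/(4*w^3), still 0/0.
Apply L'Hôpital: lim (64*w - 16 + 16*e^(-4*w))/(12*w^2), still 0/0.
Apply L'Hôpital: lim (64 - 64*e^(-4*w))/(24*w), still 0/0.
After 4 applications of L'Hôpital's rule the quotient is (256*e^(-4*w))/(24); substituting w = 0 gives 32/3.

32/3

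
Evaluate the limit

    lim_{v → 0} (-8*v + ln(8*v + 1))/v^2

Direct substitution gives 0/0.
Apply L'Hôpital: lim (-8 + 8/(8*v + 1))/(2*v), still 0/0.
After 2 applications of L'Hôpital's rule the quotient is (-64/(8*v + 1)^2)/(2); substituting v = 0 gives -32.

-32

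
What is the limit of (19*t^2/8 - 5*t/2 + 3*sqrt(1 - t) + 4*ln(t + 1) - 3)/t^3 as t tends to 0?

55/48

Substitution gives 0/0 (the numerator vanishes to order 3).
Expand each term to order t^3: the coefficient of t^3 in 4·ln(1 + t) is 4/3 and in 3·√(1 - t) is -3/16.
Lower-order terms cancel with the polynomial part, so the numerator is (55/48)·t^3 + o(t^3), and the limit is (55/48)/(1) = 55/48.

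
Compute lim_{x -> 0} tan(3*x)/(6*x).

Substitution gives 0/0.
Since tan(u)/u → 1 as u → 0, tan(3x)/(3x) → 1 and the limit is 3/6 = 1/2.

1/2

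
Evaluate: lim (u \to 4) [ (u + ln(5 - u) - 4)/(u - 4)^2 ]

Direct substitution gives 0/0.
Apply L'Hôpital: lim (1 - 1/(5 - u))/(2*u - 8), still 0/0.
After 2 applications of L'Hôpital's rule the quotient is (-1/(5 - u)^2)/(2); substituting u = 4 gives -1/2.

-1/2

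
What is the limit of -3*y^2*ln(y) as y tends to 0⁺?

0

This is a 0·(−∞) form. Rewrite as -3·ln(y) / y^(−2) and apply L'Hôpital:
the derivative quotient is -3·(1/y) / (−2·y^(−3)) = (3/2)·y^2 → 0.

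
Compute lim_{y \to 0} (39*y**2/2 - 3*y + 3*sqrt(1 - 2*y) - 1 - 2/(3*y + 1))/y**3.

Substitution gives 0/0; apply L'Hôpital's rule 3 times.
After differentiating numerator and denominator 3 times the quotient is (324/(3*y + 1)^4 - 9/(1 - 2*y)^(5/2))/(6); at y = 0 this is 105/2.

105/2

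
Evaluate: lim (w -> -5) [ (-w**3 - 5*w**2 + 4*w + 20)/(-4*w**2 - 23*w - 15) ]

-21/17

At w = -5 both the top and bottom vanish — a removable singularity. Factoring out (w + 5) from each leaves (4 - w^2)/(-4*w - 3), which at w = -5 equals -21/17.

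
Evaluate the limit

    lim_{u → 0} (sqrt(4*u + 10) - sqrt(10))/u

Substitution gives 0/0. Multiply numerator and denominator by the conjugate √(10 + 4u) + √10.
The numerator becomes (10 + 4u) − 10 = 4u, so the expression simplifies to 4/(√(10 + 4u) + √10).
Letting u → 0 gives 4/(2√10) = √(10)/5.

√(10)/5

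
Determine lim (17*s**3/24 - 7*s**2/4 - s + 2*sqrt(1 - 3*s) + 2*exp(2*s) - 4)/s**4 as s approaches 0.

Substitution gives 0/0 (the numerator vanishes to order 4).
Expand each term to order s^4: the coefficient of s^4 in 2·√(1 - 3s) is -405/64 and in 2·e^(2s) is 4/3.
Lower-order terms cancel with the polynomial part, so the numerator is (-959/192)·s^4 + o(s^4), and the limit is (-959/192)/(1) = -959/192.

-959/192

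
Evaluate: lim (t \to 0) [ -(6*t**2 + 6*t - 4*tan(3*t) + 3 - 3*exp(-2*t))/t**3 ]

32

Substitution gives 0/0; apply L'Hôpital's rule 3 times.
After differentiating numerator and denominator 3 times the quotient is (-648*tan(3*t)^4 - 864*tan(3*t)^2 - 216 + 24*e^(-2*t))/(-6); at t = 0 this is 32.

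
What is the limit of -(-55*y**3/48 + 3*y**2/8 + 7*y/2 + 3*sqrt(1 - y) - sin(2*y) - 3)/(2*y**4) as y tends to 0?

15/256

Substitution gives 0/0 (the numerator vanishes to order 4).
Expand each term to order y^4: the coefficient of y^4 in 3·√(1 - y) is -15/128 and in −sin(2y) is 0.
Lower-order terms cancel with the polynomial part, so the numerator is (-15/128)·y^4 + o(y^4), and the limit is (-15/128)/(-2) = 15/256.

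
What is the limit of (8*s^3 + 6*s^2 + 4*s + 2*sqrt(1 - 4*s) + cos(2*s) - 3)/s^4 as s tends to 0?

Substitution gives 0/0 (the numerator vanishes to order 4).
Expand each term to order s^4: the coefficient of s^4 in cos(2s) is 2/3 and in 2·√(1 - 4s) is -20.
Lower-order terms cancel with the polynomial part, so the numerator is (-58/3)·s^4 + o(s^4), and the limit is (-58/3)/(1) = -58/3.

-58/3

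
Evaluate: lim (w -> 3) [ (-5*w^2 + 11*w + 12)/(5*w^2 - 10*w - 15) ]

Since w = 3 makes numerator and denominator zero, (w - 3) divides both.
Cancelling it gives (-5*w - 4)/(5*w + 5); now plug in w = 3 to get -19/20.

-19/20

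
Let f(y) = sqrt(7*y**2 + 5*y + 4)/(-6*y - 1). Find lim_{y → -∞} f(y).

√(7)/6

For large |y|, √(7*y^2 + 5*y + 4) ≈ √7·|y| and the denominator ≈ -6y.
Since y → −∞, |y| = −y, giving −√7/(-6) = √(7)/6.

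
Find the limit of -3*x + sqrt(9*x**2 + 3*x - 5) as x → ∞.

This has the form ∞ − ∞. Multiply and divide by the conjugate √(9*x^2 + 3*x - 5) + 3x.
That gives (3x - 5) / (√(9*x^2 + 3*x - 5) + 3x).
Divide numerator and denominator by x: the limit is 3/(2·3) = 1/2.

1/2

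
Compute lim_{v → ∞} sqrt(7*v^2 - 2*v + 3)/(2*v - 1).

√(7)/2

For large |v|, √(7*v^2 - 2*v + 3) ≈ √7·|v| and the denominator ≈ 2v.
Since v → +∞, |v| = v, giving √7/(2) = √(7)/2.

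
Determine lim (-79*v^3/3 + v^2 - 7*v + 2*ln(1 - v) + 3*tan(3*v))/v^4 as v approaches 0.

-1/2

Substitution gives 0/0 (the numerator vanishes to order 4).
Expand each term to order v^4: the coefficient of v^4 in 3·tan(3v) is 0 and in 2·ln(1 - v) is -1/2.
Lower-order terms cancel with the polynomial part, so the numerator is (-1/2)·v^4 + o(v^4), and the limit is (-1/2)/(1) = -1/2.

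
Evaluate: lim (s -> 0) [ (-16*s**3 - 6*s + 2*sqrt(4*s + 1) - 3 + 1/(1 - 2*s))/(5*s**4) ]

Substitution gives 0/0 (the numerator vanishes to order 4).
Expand each term to order s^4: the coefficient of s^4 in 1/(1 - 2s) is 16 and in 2·√(1 + 4s) is -20.
Lower-order terms cancel with the polynomial part, so the numerator is (-4)·s^4 + o(s^4), and the limit is (-4)/(5) = -4/5.

-4/5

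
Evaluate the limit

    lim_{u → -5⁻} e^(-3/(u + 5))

As u → -5⁻, -3/(u + 5) → +∞, so e^(-3/(u + 5)) → ∞.

∞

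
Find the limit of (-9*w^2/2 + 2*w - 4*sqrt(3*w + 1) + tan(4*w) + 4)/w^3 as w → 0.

Substitution gives 0/0 (the numerator vanishes to order 3).
Expand each term to order w^3: the coefficient of w^3 in tan(4w) is 64/3 and in -4·√(1 + 3w) is -27/4.
Lower-order terms cancel with the polynomial part, so the numerator is (175/12)·w^3 + o(w^3), and the limit is (175/12)/(1) = 175/12.

175/12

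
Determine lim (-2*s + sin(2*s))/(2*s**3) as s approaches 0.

Direct substitution gives 0/0.
Apply L'Hôpital: lim (2*cos(2*s) - 2)/(6*s^2), still 0/0.
Apply L'Hôpital: lim (-4*sin(2*s))/(12*s), still 0/0.
After 3 applications of L'Hôpital's rule the quotient is (-8*cos(2*s))/(12); substituting s = 0 gives -2/3.

-2/3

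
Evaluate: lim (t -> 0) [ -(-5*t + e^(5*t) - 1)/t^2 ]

Direct substitution gives 0/0.
Apply L'Hôpital: lim (5*e^(5*t) - 5)/(-2*t), still 0/0.
After 2 applications of L'Hôpital's rule the quotient is (25*e^(5*t))/(-2); substituting t = 0 gives -25/2.

-25/2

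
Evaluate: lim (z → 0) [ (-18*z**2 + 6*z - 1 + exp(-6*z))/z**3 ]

-36

Direct substitution gives 0/0.
Apply L'Hôpital: lim (-36*z + 6 - 6*e^(-6*z))/(3*z^2), still 0/0.
Apply L'Hôpital: lim (-36 + 36*e^(-6*z))/(6*z), still 0/0.
After 3 applications of L'Hôpital's rule the quotient is (-216*e^(-6*z))/(6); substituting z = 0 gives -36.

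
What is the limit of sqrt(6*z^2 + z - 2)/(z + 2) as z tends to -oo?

For large |z|, √(6*z^2 + z - 2) ≈ √6·|z| and the denominator ≈ z.
Since z → −∞, |z| = −z, giving −√6/(1) = -√(6).

-√(6)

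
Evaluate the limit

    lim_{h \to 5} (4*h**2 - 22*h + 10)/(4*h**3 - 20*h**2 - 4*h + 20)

3/16

At h = 5 both the top and bottom vanish — a removable singularity. Factoring out (h - 5) from each leaves (4*h - 2)/(4*h^2 - 4), which at h = 5 equals 3/16.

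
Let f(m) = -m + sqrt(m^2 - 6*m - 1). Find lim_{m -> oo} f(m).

An ∞ − ∞ form. Rationalising with the conjugate, the difference becomes (-6m - 1) / (√(m^2 - 6*m - 1) + m).
For large m the denominator behaves like 2·m, so the quotient tends to -6/2 = -3.

-3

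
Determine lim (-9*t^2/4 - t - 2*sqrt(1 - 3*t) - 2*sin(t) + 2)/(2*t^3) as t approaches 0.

89/48

Substitution gives 0/0; apply L'Hôpital's rule 3 times.
After differentiating numerator and denominator 3 times the quotient is (2*cos(t) + 81/(4*(1 - 3*t)^(5/2)))/(12); at t = 0 this is 89/48.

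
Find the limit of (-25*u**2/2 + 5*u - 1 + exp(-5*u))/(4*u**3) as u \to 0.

Direct substitution gives 0/0.
Apply L'Hôpital: lim (-25*u + 5 - 5*e^(-5*u))/(12*u^2), still 0/0.
Apply L'Hôpital: lim (-25 + 25*e^(-5*u))/(24*u), still 0/0.
After 3 applications of L'Hôpital's rule the quotient is (-125*e^(-5*u))/(24); substituting u = 0 gives -125/24.

-125/24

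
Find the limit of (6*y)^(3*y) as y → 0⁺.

Base → 0⁺ and exponent → 0⁺: a 0^0 form.
Take logs: 3y·ln(6y). This is 0·(−∞); rewriting as ln(6y)/(1/(3y)) and applying L'Hôpital gives 0.
Hence the limit is e^0 = 1.

1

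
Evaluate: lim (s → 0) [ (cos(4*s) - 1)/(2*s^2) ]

-4

Direct substitution gives 0/0.
Apply L'Hôpital: lim (-4*sin(4*s))/(4*s), still 0/0.
After 2 applications of L'Hôpital's rule the quotient is (-16*cos(4*s))/(4); substituting s = 0 gives -4.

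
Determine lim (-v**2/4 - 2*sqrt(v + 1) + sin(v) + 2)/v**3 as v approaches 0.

-7/24

Substitution gives 0/0 (the numerator vanishes to order 3).
Expand each term to order v^3: the coefficient of v^3 in sin(v) is -1/6 and in -2·√(1 + v) is -1/8.
Lower-order terms cancel with the polynomial part, so the numerator is (-7/24)·v^3 + o(v^3), and the limit is (-7/24)/(1) = -7/24.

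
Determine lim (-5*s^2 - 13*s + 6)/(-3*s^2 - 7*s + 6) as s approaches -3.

Since s = -3 makes numerator and denominator zero, (s + 3) divides both.
Cancelling it gives (2 - 5*s)/(2 - 3*s); now plug in s = -3 to get 17/11.

17/11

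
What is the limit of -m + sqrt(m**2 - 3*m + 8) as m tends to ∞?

This has the form ∞ − ∞. Multiply and divide by the conjugate √(m^2 - 3*m + 8) + m.
That gives (-3m + 8) / (√(m^2 - 3*m + 8) + m).
Divide numerator and denominator by m: the limit is -3/(2·1) = -3/2.

-3/2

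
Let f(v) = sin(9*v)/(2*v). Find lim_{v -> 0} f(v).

9/2

Substitution gives 0/0.
Write it as (9/2)·sin(9v)/(9v); since sin(u)/u → 1, the limit is 9/2.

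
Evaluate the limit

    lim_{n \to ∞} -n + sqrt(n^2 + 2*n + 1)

1

An ∞ − ∞ form. Rationalising with the conjugate, the difference becomes (2n + 1) / (√(n^2 + 2*n + 1) + n).
For large n the denominator behaves like 2·n, so the quotient tends to 2/2 = 1.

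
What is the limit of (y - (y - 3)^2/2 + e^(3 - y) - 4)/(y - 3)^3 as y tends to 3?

-1/6

Direct substitution gives 0/0.
Apply L'Hôpital: lim (-y - e^(3 - y) + 4)/(3*(y - 3)^2), still 0/0.
Apply L'Hôpital: lim (e^(3 - y) - 1)/(6*y - 18), still 0/0.
After 3 applications of L'Hôpital's rule the quotient is (-e^(3 - y))/(6); substituting y = 3 gives -1/6.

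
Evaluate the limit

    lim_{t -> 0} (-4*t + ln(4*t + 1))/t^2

-8

Direct substitution gives 0/0.
Apply L'Hôpital: lim (-4 + 4/(4*t + 1))/(2*t), still 0/0.
After 2 applications of L'Hôpital's rule the quotient is (-16/(4*t + 1)^2)/(2); substituting t = 0 gives -8.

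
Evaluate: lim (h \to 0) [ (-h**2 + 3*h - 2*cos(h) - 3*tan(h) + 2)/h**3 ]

-1

Substitution gives 0/0 (the numerator vanishes to order 3).
Expand each term to order h^3: the coefficient of h^3 in -3·tan(h) is -1 and in -2·cos(h) is 0.
Lower-order terms cancel with the polynomial part, so the numerator is (-1)·h^3 + o(h^3), and the limit is (-1)/(1) = -1.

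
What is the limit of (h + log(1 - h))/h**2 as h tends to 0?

-1/2

Direct substitution gives 0/0.
Apply L'Hôpital: lim (1 - 1/(1 - h))/(2*h), still 0/0.
After 2 applications of L'Hôpital's rule the quotient is (-1/(1 - h)^2)/(2); substituting h = 0 gives -1/2.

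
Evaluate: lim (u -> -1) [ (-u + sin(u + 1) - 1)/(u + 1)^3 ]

-1/6

Direct substitution gives 0/0.
Apply L'Hôpital: lim (cos(u + 1) - 1)/(3*(u + 1)^2), still 0/0.
Apply L'Hôpital: lim (-sin(u + 1))/(6*u + 6), still 0/0.
After 3 applications of L'Hôpital's rule the quotient is (-cos(u + 1))/(6); substituting u = -1 gives -1/6.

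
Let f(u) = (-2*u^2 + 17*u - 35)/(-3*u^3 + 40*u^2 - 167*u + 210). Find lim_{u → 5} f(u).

At u = 5 both the top and bottom vanish — a removable singularity. Factoring out (u - 5) from each leaves (7 - 2*u)/(-3*u^2 + 25*u - 42), which at u = 5 equals -3/8.

-3/8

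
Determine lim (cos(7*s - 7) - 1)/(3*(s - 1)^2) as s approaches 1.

Direct substitution gives 0/0.
Apply L'Hôpital: lim (-7*sin(7*s - 7))/(6*s - 6), still 0/0.
After 2 applications of L'Hôpital's rule the quotient is (-49*cos(7*s - 7))/(6); substituting s = 1 gives -49/6.

-49/6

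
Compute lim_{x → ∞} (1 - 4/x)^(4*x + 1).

Let L be the limit and take ln: ln L = lim (4x + 1)·ln(1 - 4/x) = lim (4x + 1)·(-4/x + O(1/x²)) = -16.
Hence L = e^(-16).

e^(-16)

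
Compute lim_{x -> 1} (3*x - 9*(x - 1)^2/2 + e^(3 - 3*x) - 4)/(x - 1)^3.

-9/2

Direct substitution gives 0/0.
Apply L'Hôpital: lim (-9*x - 3*e^(3 - 3*x) + 12)/(3*(x - 1)^2), still 0/0.
Apply L'Hôpital: lim (9*e^(3 - 3*x) - 9)/(6*x - 6), still 0/0.
After 3 applications of L'Hôpital's rule the quotient is (-27*e^(3 - 3*x))/(6); substituting x = 1 gives -9/2.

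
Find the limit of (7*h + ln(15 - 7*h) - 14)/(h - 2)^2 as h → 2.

Direct substitution gives 0/0.
Apply L'Hôpital: lim (7 - 7/(15 - 7*h))/(2*h - 4), still 0/0.
After 2 applications of L'Hôpital's rule the quotient is (-49/(15 - 7*h)^2)/(2); substituting h = 2 gives -49/2.

-49/2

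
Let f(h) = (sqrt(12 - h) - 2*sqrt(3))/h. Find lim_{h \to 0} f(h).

Substitution gives 0/0. Multiply numerator and denominator by the conjugate √(12 - h) + √12.
The numerator becomes (12 - h) − 12 = -h, so the expression simplifies to -1/(√(12 - h) + √12).
Letting h → 0 gives -1/(2√12) = -√(3)/12.

-√(3)/12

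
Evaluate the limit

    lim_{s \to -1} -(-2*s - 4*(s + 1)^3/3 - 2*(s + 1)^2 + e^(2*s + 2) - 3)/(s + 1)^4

Direct substitution gives 0/0.
Apply L'Hôpital: lim (-4*s - 4*(s + 1)^2 + 2*e^(2*s + 2) - 6)/(-4*(s + 1)^3), still 0/0.
Apply L'Hôpital: lim (-8*s + 4*e^(2*s + 2) - 12)/(-12*(s + 1)^2), still 0/0.
Apply L'Hôpital: lim (8*e^(2*s + 2) - 8)/(-24*s - 24), still 0/0.
After 4 applications of L'Hôpital's rule the quotient is (16*e^(2*s + 2))/(-24); substituting s = -1 gives -2/3.

-2/3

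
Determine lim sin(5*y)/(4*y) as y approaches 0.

Substitution gives 0/0.
Write it as (5/4)·sin(5y)/(5y); since sin(u)/u → 1, the limit is 5/4.

5/4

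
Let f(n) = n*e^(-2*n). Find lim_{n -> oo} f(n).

0

Write as n^1/e^{2n}, an ∞/∞ form.
Exponential growth dominates any polynomial, so repeated L'Hôpital (or the standard result) gives 0.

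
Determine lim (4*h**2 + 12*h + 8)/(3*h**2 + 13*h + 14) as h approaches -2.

-4

Since h = -2 makes numerator and denominator zero, (h + 2) divides both.
Cancelling it gives (4*h + 4)/(3*h + 7); now plug in h = -2 to get -4.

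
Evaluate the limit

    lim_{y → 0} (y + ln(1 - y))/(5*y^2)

-1/10

Direct substitution gives 0/0.
Apply L'Hôpital: lim (1 - 1/(1 - y))/(10*y), still 0/0.
After 2 applications of L'Hôpital's rule the quotient is (-1/(1 - y)^2)/(10); substituting y = 0 gives -1/10.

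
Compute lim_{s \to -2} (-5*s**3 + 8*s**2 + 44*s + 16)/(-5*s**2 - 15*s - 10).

-48/5

At s = -2 both the top and bottom vanish — a removable singularity. Factoring out (s + 2) from each leaves (-5*s^2 + 18*s + 8)/(-5*s - 5), which at s = -2 equals -48/5.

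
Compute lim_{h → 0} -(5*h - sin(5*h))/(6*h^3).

Direct substitution gives 0/0.
Apply L'Hôpital: lim (5 - 5*cos(5*h))/(-18*h^2), still 0/0.
Apply L'Hôpital: lim (25*sin(5*h))/(-36*h), still 0/0.
After 3 applications of L'Hôpital's rule the quotient is (125*cos(5*h))/(-36); substituting h = 0 gives -125/36.

-125/36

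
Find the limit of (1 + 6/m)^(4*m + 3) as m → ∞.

e^(24)

The base → 1 and the exponent → ∞: a 1^∞ form.
Take logarithms: (4m + 3)·ln(1 + 6/m). Since ln(1+u) ~ u for small u, this behaves like (4m)·(6/m) → 24.
So the limit is e^(24).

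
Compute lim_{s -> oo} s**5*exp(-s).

Write as s^5/e^{1s}, an ∞/∞ form.
Exponential growth dominates any polynomial, so repeated L'Hôpital (or the standard result) gives 0.

0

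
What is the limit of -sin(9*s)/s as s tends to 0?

-9

Substitution gives 0/0.
Write it as (9/(-1))·sin(9s)/(9s); since sin(u)/u → 1, the limit is -9.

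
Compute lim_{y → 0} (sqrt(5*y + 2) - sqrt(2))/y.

5*√(2)/4

Substitution gives 0/0. Multiply numerator and denominator by the conjugate √(2 + 5y) + √2.
The numerator becomes (2 + 5y) − 2 = 5y, so the expression simplifies to 5/(√(2 + 5y) + √2).
Letting y → 0 gives 5/(2√2) = 5*√(2)/4.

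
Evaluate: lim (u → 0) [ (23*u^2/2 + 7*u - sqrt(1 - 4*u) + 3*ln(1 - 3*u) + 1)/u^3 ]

Substitution gives 0/0; apply L'Hôpital's rule 3 times.
After differentiating numerator and denominator 3 times the quotient is (162/(3*u - 1)^3 + 24/(1 - 4*u)^(5/2))/(6); at u = 0 this is -23.

-23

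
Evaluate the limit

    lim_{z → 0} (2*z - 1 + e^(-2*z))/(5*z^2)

Direct substitution gives 0/0.
Apply L'Hôpital: lim (2 - 2*e^(-2*z))/(10*z), still 0/0.
After 2 applications of L'Hôpital's rule the quotient is (4*e^(-2*z))/(10); substituting z = 0 gives 2/5.

2/5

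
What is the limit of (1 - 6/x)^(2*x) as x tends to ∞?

The base → 1 and the exponent → ∞: a 1^∞ form.
Take logarithms: (2x)·ln(1 - 6/x). Since ln(1+u) ~ u for small u, this behaves like (2x)·(-6/x) → -12.
So the limit is e^(-12).

e^(-12)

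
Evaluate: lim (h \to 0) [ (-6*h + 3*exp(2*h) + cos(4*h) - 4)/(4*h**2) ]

Substitution gives 0/0 (the numerator vanishes to order 2).
Expand each term to order h^2: the coefficient of h^2 in cos(4h) is -8 and in 3·e^(2h) is 6.
Lower-order terms cancel with the polynomial part, so the numerator is (-2)·h^2 + o(h^2), and the limit is (-2)/(4) = -1/2.

-1/2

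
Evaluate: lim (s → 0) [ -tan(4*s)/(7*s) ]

Substitution gives 0/0.
Since tan(u)/u → 1 as u → 0, tan(4s)/(4s) → 1 and the limit is 4/(-7) = -4/7.

-4/7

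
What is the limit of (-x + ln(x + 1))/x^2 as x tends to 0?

Direct substitution gives 0/0.
Apply L'Hôpital: lim (-1 + 1/(x + 1))/(2*x), still 0/0.
After 2 applications of L'Hôpital's rule the quotient is (-1/(x + 1)^2)/(2); substituting x = 0 gives -1/2.

-1/2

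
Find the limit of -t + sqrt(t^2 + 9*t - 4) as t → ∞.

9/2

An ∞ − ∞ form. Rationalising with the conjugate, the difference becomes (9t - 4) / (√(t^2 + 9*t - 4) + t).
For large t the denominator behaves like 2·t, so the quotient tends to 9/2 = 9/2.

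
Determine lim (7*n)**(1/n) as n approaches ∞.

Base → ∞ and exponent → 0: an ∞^0 form.
Take logs: (1/n)·ln(7·n^1) = (ln 7 + 1·ln n)/n → 0.
So the limit is e^0 = 1.

1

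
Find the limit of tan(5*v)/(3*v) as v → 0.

5/3

Substitution gives 0/0.
Since tan(u)/u → 1 as u → 0, tan(5v)/(5v) → 1 and the limit is 5/3.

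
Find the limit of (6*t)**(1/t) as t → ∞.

Base → ∞ and exponent → 0: an ∞^0 form.
Take logs: (1/t)·ln(6·t^1) = (ln 6 + 1·ln t)/t → 0.
So the limit is e^0 = 1.

1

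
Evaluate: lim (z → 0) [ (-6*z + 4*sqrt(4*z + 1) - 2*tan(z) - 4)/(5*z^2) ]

Substitution gives 0/0 (the numerator vanishes to order 2).
Expand each term to order z^2: the coefficient of z^2 in 4·√(1 + 4z) is -8 and in -2·tan(z) is 0.
Lower-order terms cancel with the polynomial part, so the numerator is (-8)·z^2 + o(z^2), and the limit is (-8)/(5) = -8/5.

-8/5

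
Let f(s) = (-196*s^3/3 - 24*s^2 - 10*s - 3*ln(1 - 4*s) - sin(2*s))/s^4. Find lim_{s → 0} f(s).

Substitution gives 0/0; apply L'Hôpital's rule 4 times.
After differentiating numerator and denominator 4 times the quotient is (-16*sin(2*s) + 4608/(4*s - 1)^4)/(24); at s = 0 this is 192.

192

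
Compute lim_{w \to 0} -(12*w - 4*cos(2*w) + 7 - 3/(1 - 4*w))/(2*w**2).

20

Substitution gives 0/0 (the numerator vanishes to order 2).
Expand each term to order w^2: the coefficient of w^2 in -3·1/(1 - 4w) is -48 and in -4·cos(2w) is 8.
Lower-order terms cancel with the polynomial part, so the numerator is (-40)·w^2 + o(w^2), and the limit is (-40)/(-2) = 20.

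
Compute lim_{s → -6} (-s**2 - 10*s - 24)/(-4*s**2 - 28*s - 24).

Since s = -6 makes numerator and denominator zero, (s + 6) divides both.
Cancelling it gives (-s - 4)/(-4*s - 4); now plug in s = -6 to get 1/10.

1/10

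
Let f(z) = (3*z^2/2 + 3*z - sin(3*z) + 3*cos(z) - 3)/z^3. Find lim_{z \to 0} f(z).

9/2

Substitution gives 0/0; apply L'Hôpital's rule 3 times.
After differentiating numerator and denominator 3 times the quotient is (3*sin(z) + 27*cos(3*z))/(6); at z = 0 this is 9/2.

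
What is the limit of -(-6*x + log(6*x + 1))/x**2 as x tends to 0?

Direct substitution gives 0/0.
Apply L'Hôpital: lim (-6 + 6/(6*x + 1))/(-2*x), still 0/0.
After 2 applications of L'Hôpital's rule the quotient is (-36/(6*x + 1)^2)/(-2); substituting x = 0 gives 18.

18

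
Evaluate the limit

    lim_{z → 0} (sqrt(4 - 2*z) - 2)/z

Substitution gives 0/0. Multiply numerator and denominator by the conjugate √(4 - 2z) + √4.
The numerator becomes (4 - 2z) − 4 = -2z, so the expression simplifies to -2/(√(4 - 2z) + √4).
Letting z → 0 gives -2/(2√4) = -1/2.

-1/2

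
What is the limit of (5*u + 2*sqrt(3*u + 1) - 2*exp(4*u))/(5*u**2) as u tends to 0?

-73/20

Substitution gives 0/0 (the numerator vanishes to order 2).
Expand each term to order u^2: the coefficient of u^2 in -2·e^(4u) is -16 and in 2·√(1 + 3u) is -9/4.
Lower-order terms cancel with the polynomial part, so the numerator is (-73/4)·u^2 + o(u^2), and the limit is (-73/4)/(5) = -73/20.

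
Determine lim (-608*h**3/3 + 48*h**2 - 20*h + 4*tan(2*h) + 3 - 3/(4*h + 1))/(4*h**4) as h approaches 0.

Substitution gives 0/0; apply L'Hôpital's rule 4 times.
After differentiating numerator and denominator 4 times the quotient is (1536*tan(2*h)^3/cos(2*h)^2 + 1024*tan(2*h)/cos(2*h)^2 - 18432/(4*h + 1)^5)/(96); at h = 0 this is -192.

-192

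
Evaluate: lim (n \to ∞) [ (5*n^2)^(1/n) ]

1

Base → ∞ and exponent → 0: an ∞^0 form.
Take logs: (1/n)·ln(5·n^2) = (ln 5 + 2·ln n)/n → 0.
So the limit is e^0 = 1.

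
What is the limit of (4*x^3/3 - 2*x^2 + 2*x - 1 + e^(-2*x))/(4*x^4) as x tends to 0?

Direct substitution gives 0/0.
Apply L'Hôpital: lim (4*x^2 - 4*x + 2 - 2*e^(-2*x))/(16*x^3), still 0/0.
Apply L'Hôpital: lim (8*x - 4 + 4*e^(-2*x))/(48*x^2), still 0/0.
Apply L'Hôpital: lim (8 - 8*e^(-2*x))/(96*x), still 0/0.
After 4 applications of L'Hôpital's rule the quotient is (16*e^(-2*x))/(96); substituting x = 0 gives 1/6.

1/6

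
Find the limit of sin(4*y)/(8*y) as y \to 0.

Substitution gives 0/0.
Write it as (4/8)·sin(4y)/(4y); since sin(u)/u → 1, the limit is 1/2.

1/2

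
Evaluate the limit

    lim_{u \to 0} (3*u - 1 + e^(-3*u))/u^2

Direct substitution gives 0/0.
Apply L'Hôpital: lim (3 - 3*e^(-3*u))/(2*u), still 0/0.
After 2 applications of L'Hôpital's rule the quotient is (9*e^(-3*u))/(2); substituting u = 0 gives 9/2.

9/2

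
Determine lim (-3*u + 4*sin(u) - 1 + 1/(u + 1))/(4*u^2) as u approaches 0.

Substitution gives 0/0; apply L'Hôpital's rule 2 times.
After differentiating numerator and denominator 2 times the quotient is (-4*sin(u) + 2/(u + 1)^3)/(8); at u = 0 this is 1/4.

1/4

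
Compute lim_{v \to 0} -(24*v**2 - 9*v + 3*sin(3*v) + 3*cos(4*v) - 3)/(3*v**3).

9/2

Substitution gives 0/0; apply L'Hôpital's rule 3 times.
After differentiating numerator and denominator 3 times the quotient is (192*sin(4*v) - 81*cos(3*v))/(-18); at v = 0 this is 9/2.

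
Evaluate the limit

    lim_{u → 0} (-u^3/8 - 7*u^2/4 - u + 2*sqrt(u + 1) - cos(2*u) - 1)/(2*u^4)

-143/384

Substitution gives 0/0; apply L'Hôpital's rule 4 times.
After differentiating numerator and denominator 4 times the quotient is (-16*cos(2*u) - 15/(8*(u + 1)^(7/2)))/(48); at u = 0 this is -143/384.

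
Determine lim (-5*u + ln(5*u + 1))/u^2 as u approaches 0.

Direct substitution gives 0/0.
Apply L'Hôpital: lim (-5 + 5/(5*u + 1))/(2*u), still 0/0.
After 2 applications of L'Hôpital's rule the quotient is (-25/(5*u + 1)^2)/(2); substituting u = 0 gives -25/2.

-25/2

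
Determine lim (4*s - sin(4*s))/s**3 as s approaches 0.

Direct substitution gives 0/0.
Apply L'Hôpital: lim (4 - 4*cos(4*s))/(3*s^2), still 0/0.
Apply L'Hôpital: lim (16*sin(4*s))/(6*s), still 0/0.
After 3 applications of L'Hôpital's rule the quotient is (64*cos(4*s))/(6); substituting s = 0 gives 32/3.

32/3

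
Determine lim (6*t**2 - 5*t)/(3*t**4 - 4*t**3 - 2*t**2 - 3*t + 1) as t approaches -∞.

0

The denominator has degree 4 and the numerator degree 2. Dividing numerator and denominator by t^4 sends every term to 0 except the leading denominator term, so the limit is 0.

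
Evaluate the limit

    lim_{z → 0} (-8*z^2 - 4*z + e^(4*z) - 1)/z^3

Direct substitution gives 0/0.
Apply L'Hôpital: lim (-16*z + 4*e^(4*z) - 4)/(3*z^2), still 0/0.
Apply L'Hôpital: lim (16*e^(4*z) - 16)/(6*z), still 0/0.
After 3 applications of L'Hôpital's rule the quotient is (64*e^(4*z))/(6); substituting z = 0 gives 32/3.

32/3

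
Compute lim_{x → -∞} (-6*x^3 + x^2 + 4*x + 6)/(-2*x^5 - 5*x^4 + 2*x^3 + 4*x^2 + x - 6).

0

The denominator has degree 5 and the numerator degree 3. Dividing numerator and denominator by x^5 sends every term to 0 except the leading denominator term, so the limit is 0.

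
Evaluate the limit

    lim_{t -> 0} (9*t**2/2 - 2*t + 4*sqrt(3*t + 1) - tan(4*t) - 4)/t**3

Substitution gives 0/0; apply L'Hôpital's rule 3 times.
After differentiating numerator and denominator 3 times the quotient is (-256*tan(4*t)^2/cos(4*t)^2 - 128/cos(4*t)^4 + 81/(2*(3*t + 1)^(5/2)))/(6); at t = 0 this is -175/12.

-175/12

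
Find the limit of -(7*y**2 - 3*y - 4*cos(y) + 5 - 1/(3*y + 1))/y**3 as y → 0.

Substitution gives 0/0 (the numerator vanishes to order 3).
Expand each term to order y^3: the coefficient of y^3 in -4·cos(y) is 0 and in −1/(1 + 3y) is 27.
Lower-order terms cancel with the polynomial part, so the numerator is (27)·y^3 + o(y^3), and the limit is (27)/(-1) = -27.

-27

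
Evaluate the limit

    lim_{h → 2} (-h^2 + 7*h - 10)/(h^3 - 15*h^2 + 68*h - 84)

Direct substitution gives 0/0, so factor. Both numerator and denominator have (h - 2) as a factor.
After cancelling, the expression reduces to (5 - h)/(h^2 - 13*h + 42).
Substituting h = 2 gives 3/20.

3/20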